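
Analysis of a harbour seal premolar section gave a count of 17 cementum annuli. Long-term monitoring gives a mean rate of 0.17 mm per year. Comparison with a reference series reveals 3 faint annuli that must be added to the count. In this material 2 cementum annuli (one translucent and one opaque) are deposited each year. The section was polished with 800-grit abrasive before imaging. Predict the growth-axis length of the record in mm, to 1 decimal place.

After corrections the count is 17 + 3 = 20 cementum annuli.
With 2 cementum annuli per year, 20 / 2 = 10 years.
10 years at 0.17 mm/year gives 0.17 × 10 = 1.7 mm.

1.7 mm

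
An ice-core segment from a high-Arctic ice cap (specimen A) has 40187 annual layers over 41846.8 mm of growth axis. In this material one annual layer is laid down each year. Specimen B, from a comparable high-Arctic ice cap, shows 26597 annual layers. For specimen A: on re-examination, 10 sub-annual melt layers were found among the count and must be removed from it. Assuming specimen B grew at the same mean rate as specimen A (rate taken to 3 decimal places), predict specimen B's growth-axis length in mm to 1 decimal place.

27714.1 mm

Specimen A: correcting the raw count gives 40187 − 10 = 40177 true annual layers.
A: Extension rate ≈ 41846.8 / 40177 = 1.042 mm/year.
B's length ≈ 1.042 × 26597 = 27714.1 mm.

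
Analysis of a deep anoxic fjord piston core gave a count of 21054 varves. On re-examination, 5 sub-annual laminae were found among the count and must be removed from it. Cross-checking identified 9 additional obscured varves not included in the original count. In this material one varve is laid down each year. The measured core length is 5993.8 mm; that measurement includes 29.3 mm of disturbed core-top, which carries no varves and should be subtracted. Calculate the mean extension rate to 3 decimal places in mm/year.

Adjusted count: 21054 − 5 + 9 = 21058 varves.
Removing the 29.3 mm offcut leaves 5993.8 − 29.3 = 5964.5 mm.
Extension rate ≈ 5964.5 / 21058 = 0.283 mm/year.

0.283 mm/year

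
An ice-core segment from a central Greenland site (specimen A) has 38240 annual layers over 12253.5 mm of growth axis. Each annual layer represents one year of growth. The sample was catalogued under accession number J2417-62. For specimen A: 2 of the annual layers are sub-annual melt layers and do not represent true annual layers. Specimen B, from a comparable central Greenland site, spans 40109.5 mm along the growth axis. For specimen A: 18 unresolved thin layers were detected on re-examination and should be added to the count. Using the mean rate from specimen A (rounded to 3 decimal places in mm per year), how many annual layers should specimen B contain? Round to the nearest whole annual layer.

125342 annual layers

Specimen A: after corrections the count is 38240 − 2 + 18 = 38256 annual layers.
A: 12253.5 mm over 38256 years gives 12253.5 / 38256 ≈ 0.320 mm/yr.
B spans 40109.5 / 0.320 = 125342.19 years ≈ 125342 annual layers.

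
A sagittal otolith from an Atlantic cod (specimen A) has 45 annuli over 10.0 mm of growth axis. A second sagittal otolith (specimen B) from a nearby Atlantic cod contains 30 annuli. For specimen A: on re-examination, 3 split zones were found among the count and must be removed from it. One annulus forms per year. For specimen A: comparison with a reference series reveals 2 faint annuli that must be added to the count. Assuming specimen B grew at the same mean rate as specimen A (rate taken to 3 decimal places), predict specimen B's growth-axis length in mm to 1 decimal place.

Specimen A: adjusted count: 45 − 3 + 2 = 44 annuli.
A: Extension rate ≈ 10.0 / 44 = 0.227 mm per year.
B's length ≈ 0.227 × 30 = 6.8 mm.

6.8 mm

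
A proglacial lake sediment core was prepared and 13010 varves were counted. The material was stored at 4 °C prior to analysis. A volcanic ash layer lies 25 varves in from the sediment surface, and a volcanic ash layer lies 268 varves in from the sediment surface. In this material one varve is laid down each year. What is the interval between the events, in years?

The two markers are separated by 268 − 25 = 243 varves.
That is 243 years at one varve per year.

243 years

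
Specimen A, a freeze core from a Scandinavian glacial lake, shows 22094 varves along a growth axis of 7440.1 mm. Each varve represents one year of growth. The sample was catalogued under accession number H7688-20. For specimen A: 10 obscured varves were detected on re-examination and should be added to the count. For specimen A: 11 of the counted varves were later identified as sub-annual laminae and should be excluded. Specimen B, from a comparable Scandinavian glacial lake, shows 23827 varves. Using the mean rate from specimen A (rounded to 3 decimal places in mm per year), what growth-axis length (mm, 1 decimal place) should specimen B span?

8029.7 mm

Specimen A: adjusted count: 22094 − 11 + 10 = 22093 varves.
A: Mean rate = 7440.1 mm / 22093 years ≈ 0.337 mm/yr.
Length of B = 0.337 × 23827 = 8029.7 mm.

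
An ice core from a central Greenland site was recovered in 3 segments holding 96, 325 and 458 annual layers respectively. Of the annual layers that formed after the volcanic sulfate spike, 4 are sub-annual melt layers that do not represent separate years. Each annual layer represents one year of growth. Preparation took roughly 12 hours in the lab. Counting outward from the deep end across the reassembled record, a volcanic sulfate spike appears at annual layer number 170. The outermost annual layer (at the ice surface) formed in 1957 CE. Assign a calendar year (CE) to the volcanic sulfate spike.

1252 CE

Total annual layers = 96 + 325 + 458 = 879.
The volcanic sulfate spike sits at annual layer 170 from the deep end, so 879 − 170 = 709 annual layers formed after it.
709 − 4 false = 705 true annual layers after the volcanic sulfate spike.
Counting back 705 years from 1957 CE places the volcanic sulfate spike in 1957 − 705 = 1252 CE.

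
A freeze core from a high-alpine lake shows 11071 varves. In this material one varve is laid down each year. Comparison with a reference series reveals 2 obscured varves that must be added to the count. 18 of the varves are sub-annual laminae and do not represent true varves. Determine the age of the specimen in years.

Adjusted count: 11071 − 18 + 2 = 11055 varves.
With a one-to-one varve periodicity this is 11055 years.

11055 years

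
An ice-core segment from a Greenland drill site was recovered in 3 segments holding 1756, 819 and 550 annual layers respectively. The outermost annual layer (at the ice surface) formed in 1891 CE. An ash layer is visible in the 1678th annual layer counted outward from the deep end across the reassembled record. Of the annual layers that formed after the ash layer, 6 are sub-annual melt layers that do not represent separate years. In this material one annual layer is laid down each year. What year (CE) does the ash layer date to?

Total annual layers = 1756 + 819 + 550 = 3125.
The ash layer sits at annual layer 1678 from the deep end, so 3125 − 1678 = 1447 annual layers formed after it.
Excluding 6 false annual layers: 1447 − 6 = 1441.
1891 − 1441 = 450 CE.

450 CE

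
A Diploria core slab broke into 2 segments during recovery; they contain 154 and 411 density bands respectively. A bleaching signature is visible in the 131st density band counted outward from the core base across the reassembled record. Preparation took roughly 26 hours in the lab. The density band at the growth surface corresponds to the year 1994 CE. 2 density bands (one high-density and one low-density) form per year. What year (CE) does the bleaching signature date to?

Total density bands = 154 + 411 = 565.
565 − 131 = 434 density bands lie beyond the bleaching signature toward the growth surface.
434 density bands at 2 per year is 434 / 2 = 217 years.
The density band at the growth surface is 1994 CE, so the bleaching signature dates to 1994 − 217 = 1777 CE.

1777 CE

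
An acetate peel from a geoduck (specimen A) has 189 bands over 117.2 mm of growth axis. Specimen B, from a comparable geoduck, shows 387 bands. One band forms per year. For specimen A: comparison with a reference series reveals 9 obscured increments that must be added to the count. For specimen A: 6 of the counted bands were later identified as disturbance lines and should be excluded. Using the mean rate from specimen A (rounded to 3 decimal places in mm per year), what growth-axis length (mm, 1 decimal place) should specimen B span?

Specimen A: correcting the raw count gives 189 − 6 + 9 = 192 true bands.
A: Extension rate ≈ 117.2 / 192 = 0.610 mm/yr.
B's length ≈ 0.610 × 387 = 236.1 mm.

236.1 mm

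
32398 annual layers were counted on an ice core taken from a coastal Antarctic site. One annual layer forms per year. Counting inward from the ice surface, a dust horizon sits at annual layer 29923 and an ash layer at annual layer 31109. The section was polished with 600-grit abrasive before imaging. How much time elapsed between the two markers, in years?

The two markers are separated by 31109 − 29923 = 1186 annual layers.
At one annual layer per year, 1186 years elapsed between them.

1186 years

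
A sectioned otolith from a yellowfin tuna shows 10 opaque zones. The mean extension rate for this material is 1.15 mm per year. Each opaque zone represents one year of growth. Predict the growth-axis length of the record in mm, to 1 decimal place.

11.5 mm

10 years of growth are recorded.
Predicted length = 1.15 mm/year × 10 years = 11.5 mm.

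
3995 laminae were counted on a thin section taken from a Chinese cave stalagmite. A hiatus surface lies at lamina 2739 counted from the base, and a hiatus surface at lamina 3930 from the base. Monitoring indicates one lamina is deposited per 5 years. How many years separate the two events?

5955 years

Separation: 3930 − 2739 = 1191 laminae.
1191 laminae at 5 years each span 1191 × 5 = 5955 years.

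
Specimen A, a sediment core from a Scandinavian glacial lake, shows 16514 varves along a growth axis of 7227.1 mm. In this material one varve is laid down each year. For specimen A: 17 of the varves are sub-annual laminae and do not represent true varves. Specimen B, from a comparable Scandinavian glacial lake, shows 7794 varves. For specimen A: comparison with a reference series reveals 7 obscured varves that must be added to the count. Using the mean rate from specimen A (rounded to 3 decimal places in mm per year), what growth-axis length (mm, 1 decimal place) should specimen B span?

3413.8 mm

Specimen A: correcting the raw count gives 16514 − 17 + 7 = 16504 true varves.
A: 7227.1 mm over 16504 years gives 7227.1 / 16504 ≈ 0.438 mm per year.
For B, 0.438 mm/year × 7794 years = 3413.8 mm.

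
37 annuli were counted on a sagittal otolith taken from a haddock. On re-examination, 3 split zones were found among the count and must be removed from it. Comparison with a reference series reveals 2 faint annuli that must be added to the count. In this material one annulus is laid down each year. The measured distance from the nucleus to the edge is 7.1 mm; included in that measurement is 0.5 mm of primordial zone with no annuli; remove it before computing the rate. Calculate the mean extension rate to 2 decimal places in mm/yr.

True annulus count = 37 − 3 + 2 = 36.
Net length = 7.1 − 0.5 = 6.6 mm.
Extension rate ≈ 6.6 / 36 = 0.18 mm/yr.

0.18 mm/yr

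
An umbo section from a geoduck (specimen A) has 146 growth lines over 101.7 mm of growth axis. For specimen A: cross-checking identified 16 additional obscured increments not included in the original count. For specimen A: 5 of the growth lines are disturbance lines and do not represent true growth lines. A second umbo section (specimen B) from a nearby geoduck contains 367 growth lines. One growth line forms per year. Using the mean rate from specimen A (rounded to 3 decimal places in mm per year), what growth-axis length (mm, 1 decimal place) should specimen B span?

Specimen A: correcting the raw count gives 146 − 5 + 16 = 157 true growth lines.
A: 101.7 mm over 157 years gives 101.7 / 157 ≈ 0.648 mm/year.
For B, 0.648 mm/year × 367 years = 237.8 mm.

237.8 mm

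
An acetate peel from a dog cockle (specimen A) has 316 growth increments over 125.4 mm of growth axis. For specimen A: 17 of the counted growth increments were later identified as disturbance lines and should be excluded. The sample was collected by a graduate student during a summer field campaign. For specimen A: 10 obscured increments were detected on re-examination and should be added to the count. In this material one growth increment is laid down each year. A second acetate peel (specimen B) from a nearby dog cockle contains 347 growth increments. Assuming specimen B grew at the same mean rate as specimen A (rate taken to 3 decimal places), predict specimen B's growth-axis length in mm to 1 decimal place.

140.9 mm

Specimen A: after corrections the count is 316 − 17 + 10 = 309 growth increments.
A: 125.4 mm over 309 years gives 125.4 / 309 ≈ 0.406 mm per year.
Length of B = 0.406 × 347 = 140.9 mm.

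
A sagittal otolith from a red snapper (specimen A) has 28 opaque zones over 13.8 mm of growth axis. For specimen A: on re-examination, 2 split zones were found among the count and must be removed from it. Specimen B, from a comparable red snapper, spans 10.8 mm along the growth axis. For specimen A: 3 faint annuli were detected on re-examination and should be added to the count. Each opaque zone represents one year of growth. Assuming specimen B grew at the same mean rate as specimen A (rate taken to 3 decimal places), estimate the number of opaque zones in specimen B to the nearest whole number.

23 opaque zones

Specimen A: true opaque zone count = 28 − 2 + 3 = 29.
A: Extension rate ≈ 13.8 / 29 = 0.476 mm/yr.
Specimen B: 10.8 mm / 0.476 mm per year = 22.69 years ≈ 23 opaque zones.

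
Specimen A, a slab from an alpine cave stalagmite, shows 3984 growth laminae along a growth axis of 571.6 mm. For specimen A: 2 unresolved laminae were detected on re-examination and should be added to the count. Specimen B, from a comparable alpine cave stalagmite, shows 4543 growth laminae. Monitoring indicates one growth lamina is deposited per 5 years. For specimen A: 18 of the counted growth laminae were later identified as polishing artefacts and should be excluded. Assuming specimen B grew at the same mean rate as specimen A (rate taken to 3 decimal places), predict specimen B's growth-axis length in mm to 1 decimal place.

658.7 mm

Specimen A: after corrections the count is 3984 − 18 + 2 = 3968 growth laminae.
Specimen A: 3968 growth laminae at 5 years each span 3968 × 5 = 19840 years.
A: Extension rate ≈ 571.6 / 19840 = 0.029 mm per year.
Specimen B: at 5 years per growth lamina, 4543 × 5 = 22715 years. B's length ≈ 0.029 × 22715 = 658.7 mm.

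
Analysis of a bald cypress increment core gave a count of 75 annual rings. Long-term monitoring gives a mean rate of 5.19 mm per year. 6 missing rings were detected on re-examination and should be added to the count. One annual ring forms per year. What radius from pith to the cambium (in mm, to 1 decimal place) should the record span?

Adjusted count: 75 + 6 = 81 annual rings.
Length ≈ 5.19 × 81 = 420.4 mm.

420.4 mm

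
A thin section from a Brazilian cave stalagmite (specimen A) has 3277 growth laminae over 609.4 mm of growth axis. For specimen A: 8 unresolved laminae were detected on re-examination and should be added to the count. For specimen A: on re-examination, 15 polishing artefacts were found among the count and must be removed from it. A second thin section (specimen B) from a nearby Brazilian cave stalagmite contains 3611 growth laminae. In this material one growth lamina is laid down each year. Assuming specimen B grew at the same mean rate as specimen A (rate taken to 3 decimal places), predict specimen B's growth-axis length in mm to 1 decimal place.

671.6 mm

Specimen A: adjusted count: 3277 − 15 + 8 = 3270 growth laminae.
A: Mean rate = 609.4 mm / 3270 years ≈ 0.186 mm per year.
Length of B = 0.186 × 3611 = 671.6 mm.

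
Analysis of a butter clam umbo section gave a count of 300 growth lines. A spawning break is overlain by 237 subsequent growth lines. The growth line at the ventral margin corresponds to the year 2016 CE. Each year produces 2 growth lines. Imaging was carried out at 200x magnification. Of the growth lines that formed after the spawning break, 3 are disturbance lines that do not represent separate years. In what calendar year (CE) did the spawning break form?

1899 CE

237 growth lines post-date the spawning break.
Removing the 3 false growth lines leaves 237 − 3 = 234 true growth lines beyond the spawning break.
234 growth lines at 2 per year is 234 / 2 = 117 years.
The growth line at the ventral margin is 2016 CE, so the spawning break dates to 2016 − 117 = 1899 CE.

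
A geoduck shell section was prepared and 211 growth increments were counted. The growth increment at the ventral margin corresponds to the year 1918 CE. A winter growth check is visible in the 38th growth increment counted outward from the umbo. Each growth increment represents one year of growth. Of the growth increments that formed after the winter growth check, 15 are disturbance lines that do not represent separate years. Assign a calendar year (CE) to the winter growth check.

The winter growth check sits at growth increment 38 from the umbo, so 211 − 38 = 173 growth increments formed after it.
173 − 15 false = 158 true growth increments after the winter growth check.
The growth increment at the ventral margin is 1918 CE, so the winter growth check dates to 1918 − 158 = 1760 CE.

1760 CE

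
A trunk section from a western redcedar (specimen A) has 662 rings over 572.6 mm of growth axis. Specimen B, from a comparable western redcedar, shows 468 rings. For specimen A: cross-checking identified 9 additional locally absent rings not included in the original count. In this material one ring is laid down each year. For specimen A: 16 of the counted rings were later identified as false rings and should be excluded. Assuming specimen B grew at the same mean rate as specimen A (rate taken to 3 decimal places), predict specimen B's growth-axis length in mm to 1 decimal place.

Specimen A: after corrections the count is 662 − 16 + 9 = 655 rings.
A: Extension rate ≈ 572.6 / 655 = 0.874 mm/year.
Length of B = 0.874 × 468 = 409.0 mm.

409.0 mm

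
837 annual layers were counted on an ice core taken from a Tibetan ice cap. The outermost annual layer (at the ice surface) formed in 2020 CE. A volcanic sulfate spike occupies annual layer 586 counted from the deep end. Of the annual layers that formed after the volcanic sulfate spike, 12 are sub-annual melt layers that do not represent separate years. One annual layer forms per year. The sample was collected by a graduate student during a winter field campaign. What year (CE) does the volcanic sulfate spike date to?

1781 CE

The volcanic sulfate spike sits at annual layer 586 from the deep end, so 837 − 586 = 251 annual layers formed after it.
Removing the 12 false annual layers leaves 251 − 12 = 239 true annual layers beyond the volcanic sulfate spike.
The annual layer at the ice surface is 2020 CE, so the volcanic sulfate spike dates to 2020 − 239 = 1781 CE.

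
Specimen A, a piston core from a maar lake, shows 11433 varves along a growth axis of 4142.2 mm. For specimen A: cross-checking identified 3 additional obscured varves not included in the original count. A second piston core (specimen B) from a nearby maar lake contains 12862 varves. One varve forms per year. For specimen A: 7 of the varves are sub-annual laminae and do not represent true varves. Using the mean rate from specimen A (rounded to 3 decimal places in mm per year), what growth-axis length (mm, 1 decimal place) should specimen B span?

Specimen A: after corrections the count is 11433 − 7 + 3 = 11429 varves.
A: 4142.2 mm over 11429 years gives 4142.2 / 11429 ≈ 0.362 mm per year.
B's length ≈ 0.362 × 12862 = 4656.0 mm.

4656.0 mm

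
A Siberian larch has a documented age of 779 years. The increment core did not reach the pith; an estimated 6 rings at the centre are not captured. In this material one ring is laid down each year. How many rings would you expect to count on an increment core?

At one ring per year, 779 years correspond to 779 rings.
779 − 6 missed = 773 rings expected in the prepared section.

773 rings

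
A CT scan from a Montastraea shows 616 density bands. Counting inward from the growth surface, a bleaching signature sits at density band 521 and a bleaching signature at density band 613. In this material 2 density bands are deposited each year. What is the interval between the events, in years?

46 years

613 − 521 = 92 density bands lie between the two events.
With 2 density bands per year, 92 / 2 = 46 years.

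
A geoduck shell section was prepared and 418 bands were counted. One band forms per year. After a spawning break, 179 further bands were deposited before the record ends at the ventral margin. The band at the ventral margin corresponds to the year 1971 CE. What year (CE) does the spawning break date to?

There are 179 bands younger than the spawning break.
1971 − 179 = 1792 CE.

1792 CE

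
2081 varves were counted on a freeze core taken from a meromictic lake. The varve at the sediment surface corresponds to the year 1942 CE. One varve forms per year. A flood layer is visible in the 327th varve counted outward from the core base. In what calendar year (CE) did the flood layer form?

188 CE

2081 − 327 = 1754 varves lie beyond the flood layer toward the sediment surface.
The varve at the sediment surface is 1942 CE, so the flood layer dates to 1942 − 1754 = 188 CE.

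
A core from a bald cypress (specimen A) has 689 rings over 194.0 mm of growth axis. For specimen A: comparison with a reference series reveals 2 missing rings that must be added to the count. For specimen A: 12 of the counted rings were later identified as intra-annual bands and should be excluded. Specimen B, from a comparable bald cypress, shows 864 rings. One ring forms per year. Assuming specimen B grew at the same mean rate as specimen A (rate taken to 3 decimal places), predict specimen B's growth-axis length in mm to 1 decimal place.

Specimen A: after corrections the count is 689 − 12 + 2 = 679 rings.
A: Mean rate = 194.0 mm / 679 years ≈ 0.286 mm/year.
For B, 0.286 mm/year × 864 years = 247.1 mm.

247.1 mm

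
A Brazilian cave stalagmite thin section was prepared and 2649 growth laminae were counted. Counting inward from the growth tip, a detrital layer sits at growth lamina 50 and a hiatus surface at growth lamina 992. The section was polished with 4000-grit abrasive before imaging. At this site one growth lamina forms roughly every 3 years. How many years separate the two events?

992 − 50 = 942 growth laminae lie between the two events.
Multiplying by 3 years per growth lamina: 942 × 3 = 2826 years.

2826 yr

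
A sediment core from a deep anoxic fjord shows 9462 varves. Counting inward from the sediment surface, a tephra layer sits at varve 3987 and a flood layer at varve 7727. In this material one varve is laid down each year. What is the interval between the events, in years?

The two markers are separated by 7727 − 3987 = 3740 varves.
At one varve per year, 3740 years elapsed between them.

3740 yr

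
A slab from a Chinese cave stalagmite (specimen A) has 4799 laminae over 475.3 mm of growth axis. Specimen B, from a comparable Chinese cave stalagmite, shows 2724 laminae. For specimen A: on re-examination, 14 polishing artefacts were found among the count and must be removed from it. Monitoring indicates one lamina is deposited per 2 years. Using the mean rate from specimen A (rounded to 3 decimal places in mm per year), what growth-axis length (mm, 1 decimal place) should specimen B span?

272.4 mm

Specimen A: true lamina count = 4799 − 14 = 4785.
Specimen A: 4785 laminae at 2 years each span 4785 × 2 = 9570 years.
A: 475.3 mm over 9570 years gives 475.3 / 9570 ≈ 0.050 mm/yr.
Specimen B: 2724 laminae at 2 years each span 2724 × 2 = 5448 years. Length of B = 0.050 × 5448 = 272.4 mm.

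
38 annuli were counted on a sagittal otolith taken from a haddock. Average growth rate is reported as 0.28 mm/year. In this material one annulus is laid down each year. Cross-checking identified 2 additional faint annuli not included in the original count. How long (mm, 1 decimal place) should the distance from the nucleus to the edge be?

After corrections the count is 38 + 2 = 40 annuli.
Predicted length = 0.28 mm/year × 40 years = 11.2 mm.

11.2 mm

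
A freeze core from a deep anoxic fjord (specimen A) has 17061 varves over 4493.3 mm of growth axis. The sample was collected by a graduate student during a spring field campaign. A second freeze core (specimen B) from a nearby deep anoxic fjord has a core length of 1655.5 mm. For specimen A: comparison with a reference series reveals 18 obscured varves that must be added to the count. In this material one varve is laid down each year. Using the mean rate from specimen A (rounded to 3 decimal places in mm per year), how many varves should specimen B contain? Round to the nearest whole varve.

Specimen A: after corrections the count is 17061 + 18 = 17079 varves.
A: Extension rate ≈ 4493.3 / 17079 = 0.263 mm per year.
For B, 1655.5 / 0.263 = 6294.68 years ≈ 6295 varves.

6295 varves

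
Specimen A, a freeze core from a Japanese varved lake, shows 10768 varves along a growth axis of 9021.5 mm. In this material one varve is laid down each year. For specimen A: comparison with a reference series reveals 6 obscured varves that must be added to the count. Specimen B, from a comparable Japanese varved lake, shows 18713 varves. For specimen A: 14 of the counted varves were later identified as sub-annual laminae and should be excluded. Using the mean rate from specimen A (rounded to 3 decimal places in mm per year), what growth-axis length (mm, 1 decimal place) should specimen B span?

15681.5 mm

Specimen A: correcting the raw count gives 10768 − 14 + 6 = 10760 true varves.
A: Mean rate = 9021.5 mm / 10760 years ≈ 0.838 mm/year.
B's length ≈ 0.838 × 18713 = 15681.5 mm.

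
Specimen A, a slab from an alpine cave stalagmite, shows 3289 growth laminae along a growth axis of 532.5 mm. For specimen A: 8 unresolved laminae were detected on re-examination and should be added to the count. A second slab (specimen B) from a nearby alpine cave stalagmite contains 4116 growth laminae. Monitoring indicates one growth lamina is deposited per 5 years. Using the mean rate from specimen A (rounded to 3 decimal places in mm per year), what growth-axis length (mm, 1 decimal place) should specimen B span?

658.6 mm

Specimen A: correcting the raw count gives 3289 + 8 = 3297 true growth laminae.
Specimen A: at 5 years per growth lamina, 3297 × 5 = 16485 years.
A: 532.5 mm over 16485 years gives 532.5 / 16485 ≈ 0.032 mm per year.
Specimen B: at 5 years per growth lamina, 4116 × 5 = 20580 years. Length of B = 0.032 × 20580 = 658.6 mm.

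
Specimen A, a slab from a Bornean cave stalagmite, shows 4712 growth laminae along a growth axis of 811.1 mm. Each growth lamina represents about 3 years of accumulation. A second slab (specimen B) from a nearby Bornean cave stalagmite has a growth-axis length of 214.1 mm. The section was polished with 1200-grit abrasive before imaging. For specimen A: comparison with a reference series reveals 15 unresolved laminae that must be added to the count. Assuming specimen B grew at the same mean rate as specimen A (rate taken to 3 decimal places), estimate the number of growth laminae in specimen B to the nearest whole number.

1252 growth laminae

Specimen A: after corrections the count is 4712 + 15 = 4727 growth laminae.
Specimen A: 4727 growth laminae at 3 years each span 4727 × 3 = 14181 years.
A: Extension rate ≈ 811.1 / 14181 = 0.057 mm per year.
Specimen B: 214.1 mm / 0.057 mm per year = 3756.14 years; at 3 years per growth lamina that is 3756.14 / 3 ≈ 1252 growth laminae.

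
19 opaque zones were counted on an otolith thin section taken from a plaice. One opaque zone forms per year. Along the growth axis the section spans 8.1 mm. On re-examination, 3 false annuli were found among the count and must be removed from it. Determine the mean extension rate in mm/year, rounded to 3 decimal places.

0.506 mm/year

Correcting the raw count gives 19 − 3 = 16 true opaque zones.
8.1 mm over 16 years gives 8.1 / 16 ≈ 0.506 mm/year.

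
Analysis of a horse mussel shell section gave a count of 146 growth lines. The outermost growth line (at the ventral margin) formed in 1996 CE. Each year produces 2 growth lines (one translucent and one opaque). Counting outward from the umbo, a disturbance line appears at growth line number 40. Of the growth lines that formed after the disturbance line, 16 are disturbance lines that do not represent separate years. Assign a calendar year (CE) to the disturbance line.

The disturbance line sits at growth line 40 from the umbo, so 146 − 40 = 106 growth lines formed after it.
Removing the 16 false growth lines leaves 106 − 16 = 90 true growth lines beyond the disturbance line.
With 2 growth lines per year, 90 / 2 = 45 years.
Counting back 45 years from 1996 CE places the disturbance line in 1996 − 45 = 1951 CE.

1951 CE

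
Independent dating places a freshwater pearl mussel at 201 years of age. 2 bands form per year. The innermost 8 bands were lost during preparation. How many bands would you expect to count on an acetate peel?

Expected bands: 201 × 2 = 402.
Less the 8 uncaptured bands: 402 − 8 = 394.

394 bands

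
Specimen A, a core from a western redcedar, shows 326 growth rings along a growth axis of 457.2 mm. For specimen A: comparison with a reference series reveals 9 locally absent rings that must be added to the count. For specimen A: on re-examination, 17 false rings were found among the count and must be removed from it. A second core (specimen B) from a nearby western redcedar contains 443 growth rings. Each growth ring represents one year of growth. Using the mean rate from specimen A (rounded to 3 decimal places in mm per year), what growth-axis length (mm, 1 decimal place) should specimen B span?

637.0 mm

Specimen A: true growth ring count = 326 − 17 + 9 = 318.
A: Extension rate ≈ 457.2 / 318 = 1.438 mm/year.
For B, 1.438 mm/year × 443 years = 637.0 mm.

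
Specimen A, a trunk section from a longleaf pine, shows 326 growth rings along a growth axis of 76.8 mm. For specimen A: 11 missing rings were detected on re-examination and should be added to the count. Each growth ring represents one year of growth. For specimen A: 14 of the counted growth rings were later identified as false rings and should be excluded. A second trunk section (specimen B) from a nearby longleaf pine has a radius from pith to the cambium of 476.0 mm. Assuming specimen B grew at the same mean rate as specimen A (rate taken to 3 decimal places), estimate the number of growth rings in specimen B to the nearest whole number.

2000 growth rings

Specimen A: adjusted count: 326 − 14 + 11 = 323 growth rings.
A: 76.8 mm over 323 years gives 76.8 / 323 ≈ 0.238 mm/year.
For B, 476.0 / 0.238 = 2000.00 years ≈ 2000 growth rings.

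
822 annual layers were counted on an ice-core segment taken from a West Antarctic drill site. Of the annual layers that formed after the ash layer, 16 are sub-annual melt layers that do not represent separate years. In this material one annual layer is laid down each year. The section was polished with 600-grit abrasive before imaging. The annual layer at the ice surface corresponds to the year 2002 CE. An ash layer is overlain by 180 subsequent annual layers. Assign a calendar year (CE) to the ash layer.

180 annual layers formed after the ash layer.
180 − 16 false = 164 true annual layers after the ash layer.
Counting back 164 years from 2002 CE places the ash layer in 2002 − 164 = 1838 CE.

1838 CE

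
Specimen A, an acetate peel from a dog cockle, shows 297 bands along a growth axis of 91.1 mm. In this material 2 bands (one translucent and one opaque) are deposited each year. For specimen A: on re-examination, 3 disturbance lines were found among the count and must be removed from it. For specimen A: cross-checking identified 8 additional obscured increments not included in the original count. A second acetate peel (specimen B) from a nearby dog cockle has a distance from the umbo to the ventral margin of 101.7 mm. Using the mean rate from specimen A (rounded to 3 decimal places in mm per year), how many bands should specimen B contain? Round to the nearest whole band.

Specimen A: true band count = 297 − 3 + 8 = 302.
Specimen A: 302 bands at 2 per year is 302 / 2 = 151 years.
A: 91.1 mm over 151 years gives 91.1 / 151 ≈ 0.603 mm per year.
For B, 101.7 / 0.603 = 168.66 years; at 2 bands per year that is 168.66 × 2 ≈ 337 bands.

337 bands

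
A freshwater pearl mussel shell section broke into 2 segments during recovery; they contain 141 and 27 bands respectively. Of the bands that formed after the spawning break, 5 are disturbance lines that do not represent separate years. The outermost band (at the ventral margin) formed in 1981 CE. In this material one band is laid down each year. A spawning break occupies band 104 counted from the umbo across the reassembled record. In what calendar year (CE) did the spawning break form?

Total bands = 141 + 27 = 168.
The spawning break sits at band 104 from the umbo, so 168 − 104 = 64 bands formed after it.
Removing the 5 false bands leaves 64 − 5 = 59 true bands beyond the spawning break.
The band at the ventral margin is 1981 CE, so the spawning break dates to 1981 − 59 = 1922 CE.

1922 CE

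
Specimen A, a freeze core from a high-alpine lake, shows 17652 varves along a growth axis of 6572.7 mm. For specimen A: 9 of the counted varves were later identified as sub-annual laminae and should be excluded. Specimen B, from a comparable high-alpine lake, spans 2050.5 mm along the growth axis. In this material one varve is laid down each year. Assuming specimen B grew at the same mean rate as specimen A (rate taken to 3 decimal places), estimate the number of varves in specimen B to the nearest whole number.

Specimen A: adjusted count: 17652 − 9 = 17643 varves.
A: Mean rate = 6572.7 mm / 17643 years ≈ 0.373 mm/yr.
For B, 2050.5 / 0.373 = 5497.32 years ≈ 5497 varves.

5497 varves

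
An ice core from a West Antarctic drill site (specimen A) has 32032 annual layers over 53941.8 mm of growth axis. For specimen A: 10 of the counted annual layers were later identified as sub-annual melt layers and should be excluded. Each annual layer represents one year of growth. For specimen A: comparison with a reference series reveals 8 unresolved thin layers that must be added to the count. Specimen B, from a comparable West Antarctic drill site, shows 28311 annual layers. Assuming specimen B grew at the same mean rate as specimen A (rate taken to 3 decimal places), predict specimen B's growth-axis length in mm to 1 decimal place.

Specimen A: adjusted count: 32032 − 10 + 8 = 32030 annual layers.
A: Extension rate ≈ 53941.8 / 32030 = 1.684 mm/year.
For B, 1.684 mm/year × 28311 years = 47675.7 mm.

47675.7 mm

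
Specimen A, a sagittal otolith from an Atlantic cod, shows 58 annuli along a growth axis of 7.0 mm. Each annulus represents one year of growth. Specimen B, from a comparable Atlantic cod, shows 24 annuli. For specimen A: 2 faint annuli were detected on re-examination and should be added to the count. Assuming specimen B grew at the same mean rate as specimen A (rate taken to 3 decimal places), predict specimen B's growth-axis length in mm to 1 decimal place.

Specimen A: adjusted count: 58 + 2 = 60 annuli.
A: Mean rate = 7.0 mm / 60 years ≈ 0.117 mm per year.
B's length ≈ 0.117 × 24 = 2.8 mm.

2.8 mm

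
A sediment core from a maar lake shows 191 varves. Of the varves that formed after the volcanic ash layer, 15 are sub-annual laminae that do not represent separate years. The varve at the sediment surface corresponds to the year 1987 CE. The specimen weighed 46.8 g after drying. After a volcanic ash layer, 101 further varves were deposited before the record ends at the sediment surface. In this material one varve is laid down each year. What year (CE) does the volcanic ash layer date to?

1901 CE

101 varves formed after the volcanic ash layer.
101 − 15 false = 86 true varves after the volcanic ash layer.
1987 − 86 = 1901 CE.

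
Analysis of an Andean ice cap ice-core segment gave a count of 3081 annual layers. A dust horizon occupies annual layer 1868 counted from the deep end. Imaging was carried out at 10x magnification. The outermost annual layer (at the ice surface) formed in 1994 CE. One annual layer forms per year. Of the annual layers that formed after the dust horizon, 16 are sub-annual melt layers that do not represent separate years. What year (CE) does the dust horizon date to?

797 CE

The dust horizon sits at annual layer 1868 from the deep end, so 3081 − 1868 = 1213 annual layers formed after it.
Removing the 16 false annual layers leaves 1213 − 16 = 1197 true annual layers beyond the dust horizon.
The annual layer at the ice surface is 1994 CE, so the dust horizon dates to 1994 − 1197 = 797 CE.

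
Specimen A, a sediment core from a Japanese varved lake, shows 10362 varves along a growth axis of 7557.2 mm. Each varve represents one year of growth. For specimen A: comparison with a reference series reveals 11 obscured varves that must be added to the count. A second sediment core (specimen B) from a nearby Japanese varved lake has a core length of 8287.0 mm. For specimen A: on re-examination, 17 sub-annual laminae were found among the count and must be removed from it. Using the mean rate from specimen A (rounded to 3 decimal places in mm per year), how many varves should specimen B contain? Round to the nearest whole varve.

Specimen A: adjusted count: 10362 − 17 + 11 = 10356 varves.
A: Extension rate ≈ 7557.2 / 10356 = 0.730 mm per year.
B spans 8287.0 / 0.730 = 11352.05 years ≈ 11352 varves.

11352 varves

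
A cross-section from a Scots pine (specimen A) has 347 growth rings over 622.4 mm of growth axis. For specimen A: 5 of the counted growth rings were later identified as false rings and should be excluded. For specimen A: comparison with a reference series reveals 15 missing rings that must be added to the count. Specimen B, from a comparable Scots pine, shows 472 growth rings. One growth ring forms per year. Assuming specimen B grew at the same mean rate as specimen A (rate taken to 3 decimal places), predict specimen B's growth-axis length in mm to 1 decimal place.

Specimen A: true growth ring count = 347 − 5 + 15 = 357.
A: Mean rate = 622.4 mm / 357 years ≈ 1.743 mm/year.
B's length ≈ 1.743 × 472 = 822.7 mm.

822.7 mm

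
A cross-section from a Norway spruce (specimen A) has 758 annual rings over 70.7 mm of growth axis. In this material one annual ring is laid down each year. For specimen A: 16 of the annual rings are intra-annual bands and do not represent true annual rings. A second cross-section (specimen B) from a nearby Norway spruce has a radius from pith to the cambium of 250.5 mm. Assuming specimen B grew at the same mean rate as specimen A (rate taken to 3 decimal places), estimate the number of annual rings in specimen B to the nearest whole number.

Specimen A: after corrections the count is 758 − 16 = 742 annual rings.
A: Mean rate = 70.7 mm / 742 years ≈ 0.095 mm/yr.
B spans 250.5 / 0.095 = 2636.84 years ≈ 2637 annual rings.

2637 annual rings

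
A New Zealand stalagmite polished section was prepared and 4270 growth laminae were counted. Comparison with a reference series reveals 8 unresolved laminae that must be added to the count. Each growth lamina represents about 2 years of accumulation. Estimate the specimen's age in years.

8556 yr

Correcting the raw count gives 4270 + 8 = 4278 true growth laminae.
Multiplying by 2 years per growth lamina: 4278 × 2 = 8556 years.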